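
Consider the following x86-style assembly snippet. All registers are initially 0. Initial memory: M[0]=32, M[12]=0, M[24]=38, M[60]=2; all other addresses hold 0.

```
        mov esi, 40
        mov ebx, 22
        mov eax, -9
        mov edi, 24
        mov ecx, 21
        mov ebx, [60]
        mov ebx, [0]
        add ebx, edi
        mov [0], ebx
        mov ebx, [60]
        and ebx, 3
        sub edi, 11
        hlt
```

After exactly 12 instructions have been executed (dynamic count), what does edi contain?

13

after mov esi, 40: esi=40
after mov ebx, 22: ebx=22
after mov eax, -9: eax=-9
after mov edi, 24: edi=24
after mov ecx, 21: ecx=21
after mov ebx, [60]: ebx=M[60]=2
after mov ebx, [0]: ebx=M[0]=32
after add ebx, edi: ebx=32+24=56
mov [0], ebx → M[0]=56
after mov ebx, [60]: ebx=M[60]=2
after and ebx, 3: ebx=2&3=2
after sub edi, 11: edi=24-11=13
After step 12: edi = 13.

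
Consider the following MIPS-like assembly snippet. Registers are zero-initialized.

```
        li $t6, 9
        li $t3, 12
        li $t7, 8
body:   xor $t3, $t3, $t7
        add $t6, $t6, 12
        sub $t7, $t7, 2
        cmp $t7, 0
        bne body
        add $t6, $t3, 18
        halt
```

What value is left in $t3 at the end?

after li $t6, 9: $t6=9
after li $t3, 12: $t3=12
after li $t7, 8: $t7=8
after xor $t3, $t3, $t7: $t3=12^8=4
after add $t6, $t6, 12: $t6=9+12=21
after sub $t7, $t7, 2: $t7=8-2=6
cmp $t7, 0  (cmp 6,0)
bne body: taken
after xor $t3, $t3, $t7: $t3=4^6=2
after add $t6, $t6, 12: $t6=21+12=33
after sub $t7, $t7, 2: $t7=6-2=4
cmp $t7, 0  (cmp 4,0)
bne body: taken
after xor $t3, $t3, $t7: $t3=2^4=6
after add $t6, $t6, 12: $t6=33+12=45
after sub $t7, $t7, 2: $t7=4-2=2
cmp $t7, 0  (cmp 2,0)
bne body: taken
after xor $t3, $t3, $t7: $t3=6^2=4
after add $t6, $t6, 12: $t6=45+12=57
after sub $t7, $t7, 2: $t7=2-2=0
cmp $t7, 0  (cmp 0,0)
bne body: not taken
after add $t6, $t3, 18: $t6=4+18=22
halt.

4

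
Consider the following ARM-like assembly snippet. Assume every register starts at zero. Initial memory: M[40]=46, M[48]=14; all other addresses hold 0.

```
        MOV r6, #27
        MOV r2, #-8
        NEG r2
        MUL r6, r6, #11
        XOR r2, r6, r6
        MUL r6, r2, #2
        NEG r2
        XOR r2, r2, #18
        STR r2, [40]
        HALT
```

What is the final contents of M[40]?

18

MOV r6, #27 → r6=27
MOV r2, #-8 → r2=-8
NEG r2 → r2=-(-8)=8
MUL r6, r6, #11 → r6=27*11=297
XOR r2, r6, r6 → r2=297^297=0
MUL r6, r2, #2 → r6=0*2=0
NEG r2 → r2=-(0)=0
XOR r2, r2, #18 → r2=0^18=18
STR r2, [40] → M[40]=18
halt.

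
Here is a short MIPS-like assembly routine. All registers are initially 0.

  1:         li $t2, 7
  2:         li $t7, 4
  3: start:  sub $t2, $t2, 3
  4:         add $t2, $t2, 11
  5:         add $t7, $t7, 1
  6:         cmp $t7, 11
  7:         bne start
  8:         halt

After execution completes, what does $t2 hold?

63

li $t2, 7 → $t2=7
li $t7, 4 → $t7=4
sub $t2, $t2, 3 → $t2=7-3=4
add $t2, $t2, 11 → $t2=4+11=15
add $t7, $t7, 1 → $t7=4+1=5
cmp $t7, 11  (cmp 5,11)
bne start: taken
sub $t2, $t2, 3 → $t2=15-3=12
add $t2, $t2, 11 → $t2=12+11=23
add $t7, $t7, 1 → $t7=5+1=6
cmp $t7, 11  (cmp 6,11)
bne start: taken
sub $t2, $t2, 3 → $t2=23-3=20
add $t2, $t2, 11 → $t2=20+11=31
add $t7, $t7, 1 → $t7=6+1=7
cmp $t7, 11  (cmp 7,11)
bne start: taken
sub $t2, $t2, 3 → $t2=31-3=28
add $t2, $t2, 11 → $t2=28+11=39
add $t7, $t7, 1 → $t7=7+1=8
cmp $t7, 11  (cmp 8,11)
bne start: taken
sub $t2, $t2, 3 → $t2=39-3=36
add $t2, $t2, 11 → $t2=36+11=47
add $t7, $t7, 1 → $t7=8+1=9
cmp $t7, 11  (cmp 9,11)
bne start: taken
sub $t2, $t2, 3 → $t2=47-3=44
add $t2, $t2, 11 → $t2=44+11=55
add $t7, $t7, 1 → $t7=9+1=10
cmp $t7, 11  (cmp 10,11)
bne start: taken
sub $t2, $t2, 3 → $t2=55-3=52
add $t2, $t2, 11 → $t2=52+11=63
add $t7, $t7, 1 → $t7=10+1=11
cmp $t7, 11  (cmp 11,11)
bne start: not taken
halt.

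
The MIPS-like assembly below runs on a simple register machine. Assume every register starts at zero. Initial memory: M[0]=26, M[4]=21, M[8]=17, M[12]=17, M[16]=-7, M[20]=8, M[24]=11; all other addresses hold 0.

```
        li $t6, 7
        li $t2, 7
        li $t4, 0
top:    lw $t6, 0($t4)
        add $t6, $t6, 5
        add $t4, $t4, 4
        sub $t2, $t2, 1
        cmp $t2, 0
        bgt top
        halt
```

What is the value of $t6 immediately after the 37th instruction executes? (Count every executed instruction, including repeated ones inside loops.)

13

after li $t6, 7: $t6=7
after li $t2, 7: $t2=7
after li $t4, 0: $t4=0
after lw $t6, 0($t4): $t6=M[0]=26
after add $t6, $t6, 5: $t6=26+5=31
after add $t4, $t4, 4: $t4=0+4=4
after sub $t2, $t2, 1: $t2=7-1=6
cmp $t2, 0  (cmp 6,0)
bgt top: taken
after lw $t6, 0($t4): $t6=M[4]=21
after add $t6, $t6, 5: $t6=21+5=26
after add $t4, $t4, 4: $t4=4+4=8
after sub $t2, $t2, 1: $t2=6-1=5
cmp $t2, 0  (cmp 5,0)
bgt top: taken
after lw $t6, 0($t4): $t6=M[8]=17
after add $t6, $t6, 5: $t6=17+5=22
after add $t4, $t4, 4: $t4=8+4=12
after sub $t2, $t2, 1: $t2=5-1=4
cmp $t2, 0  (cmp 4,0)
bgt top: taken
after lw $t6, 0($t4): $t6=M[12]=17
after add $t6, $t6, 5: $t6=17+5=22
after add $t4, $t4, 4: $t4=12+4=16
after sub $t2, $t2, 1: $t2=4-1=3
cmp $t2, 0  (cmp 3,0)
bgt top: taken
after lw $t6, 0($t4): $t6=M[16]=-7
after add $t6, $t6, 5: $t6=(-7)+5=-2
after add $t4, $t4, 4: $t4=16+4=20
after sub $t2, $t2, 1: $t2=3-1=2
cmp $t2, 0  (cmp 2,0)
bgt top: taken
after lw $t6, 0($t4): $t6=M[20]=8
after add $t6, $t6, 5: $t6=8+5=13
after add $t4, $t4, 4: $t4=20+4=24
after sub $t2, $t2, 1: $t2=2-1=1
After step 37: $t6 = 13.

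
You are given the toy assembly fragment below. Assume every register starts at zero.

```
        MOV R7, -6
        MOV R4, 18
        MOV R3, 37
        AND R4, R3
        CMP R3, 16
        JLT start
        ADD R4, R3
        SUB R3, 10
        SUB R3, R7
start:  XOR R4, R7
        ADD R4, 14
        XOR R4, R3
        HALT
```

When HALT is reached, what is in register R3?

after MOV R7, -6: R7=-6
after MOV R4, 18: R4=18
after MOV R3, 37: R3=37
after AND R4, R3: R4=18&37=0
CMP R3, 16  (cmp 37,16)
JLT start: not taken
after ADD R4, R3: R4=0+37=37
after SUB R3, 10: R3=37-10=27
after SUB R3, R7: R3=27-(-6)=33
after XOR R4, R7: R4=37^(-6)=-33
after ADD R4, 14: R4=(-33)+14=-19
after XOR R4, R3: R4=(-19)^33=-52
halt.

33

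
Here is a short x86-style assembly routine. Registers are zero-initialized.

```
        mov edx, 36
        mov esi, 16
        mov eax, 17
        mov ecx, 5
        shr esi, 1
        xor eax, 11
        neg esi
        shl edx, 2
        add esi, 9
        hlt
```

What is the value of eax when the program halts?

26

edx=36
esi=16
eax=17
ecx=5
esi=16>>1=8
eax=17^11=26
esi=-(8)=-8
edx=36<<2=144
esi=(-8)+9=1
halt.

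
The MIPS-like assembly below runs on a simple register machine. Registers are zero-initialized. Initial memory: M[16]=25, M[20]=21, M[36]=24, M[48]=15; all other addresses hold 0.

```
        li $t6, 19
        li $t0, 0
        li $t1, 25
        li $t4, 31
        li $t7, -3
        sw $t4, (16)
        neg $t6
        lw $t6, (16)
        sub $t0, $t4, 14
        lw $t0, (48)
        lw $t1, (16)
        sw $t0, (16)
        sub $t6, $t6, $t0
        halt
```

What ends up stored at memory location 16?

after li $t6, 19: $t6=19
after li $t0, 0: $t0=0
after li $t1, 25: $t1=25
after li $t4, 31: $t4=31
after li $t7, -3: $t7=-3
sw $t4, (16) → M[16]=31
after neg $t6: $t6=-(19)=-19
after lw $t6, (16): $t6=M[16]=31
after sub $t0, $t4, 14: $t0=31-14=17
after lw $t0, (48): $t0=M[48]=15
after lw $t1, (16): $t1=M[16]=31
sw $t0, (16) → M[16]=15
after sub $t6, $t6, $t0: $t6=31-15=16
halt.

15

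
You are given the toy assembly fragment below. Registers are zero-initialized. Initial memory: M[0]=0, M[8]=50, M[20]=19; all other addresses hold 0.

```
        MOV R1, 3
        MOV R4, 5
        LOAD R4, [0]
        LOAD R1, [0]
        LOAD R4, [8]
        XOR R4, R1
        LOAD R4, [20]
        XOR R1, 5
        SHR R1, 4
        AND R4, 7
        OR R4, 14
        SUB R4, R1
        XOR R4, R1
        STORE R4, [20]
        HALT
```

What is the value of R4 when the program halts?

R1=3
R4=5
R4=M[0]=0
R1=M[0]=0
R4=M[8]=50
R4=50^0=50
R4=M[20]=19
R1=0^5=5
R1=5>>4=0
R4=19&7=3
R4=3|14=15
R4=15-0=15
R4=15^0=15
STORE R4, [20] → M[20]=15
halt.

15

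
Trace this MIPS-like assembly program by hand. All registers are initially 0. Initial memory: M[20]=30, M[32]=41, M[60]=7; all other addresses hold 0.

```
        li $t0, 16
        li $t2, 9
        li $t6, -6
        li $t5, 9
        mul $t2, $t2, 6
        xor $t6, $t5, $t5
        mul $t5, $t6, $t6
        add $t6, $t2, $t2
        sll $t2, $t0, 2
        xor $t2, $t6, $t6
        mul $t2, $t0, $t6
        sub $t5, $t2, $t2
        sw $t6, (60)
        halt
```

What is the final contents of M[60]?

after li $t0, 16: $t0=16
after li $t2, 9: $t2=9
after li $t6, -6: $t6=-6
after li $t5, 9: $t5=9
after mul $t2, $t2, 6: $t2=9*6=54
after xor $t6, $t5, $t5: $t6=9^9=0
after mul $t5, $t6, $t6: $t5=0*0=0
after add $t6, $t2, $t2: $t6=54+54=108
after sll $t2, $t0, 2: $t2=16<<2=64
after xor $t2, $t6, $t6: $t2=108^108=0
after mul $t2, $t0, $t6: $t2=16*108=1728
after sub $t5, $t2, $t2: $t5=1728-1728=0
sw $t6, (60) → M[60]=108
halt.

108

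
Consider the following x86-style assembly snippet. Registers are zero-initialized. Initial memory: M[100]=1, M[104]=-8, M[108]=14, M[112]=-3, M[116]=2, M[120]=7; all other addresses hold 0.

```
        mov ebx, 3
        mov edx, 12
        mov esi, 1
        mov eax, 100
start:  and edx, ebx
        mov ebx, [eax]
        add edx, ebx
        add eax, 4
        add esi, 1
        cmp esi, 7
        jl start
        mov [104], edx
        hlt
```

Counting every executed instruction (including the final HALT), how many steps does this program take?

ebx=3
edx=12
esi=1
eax=100
edx=12&3=0
ebx=M[100]=1
edx=0+1=1
eax=100+4=104
esi=1+1=2
cmp esi, 7  (cmp 2,7)
jl start: taken
edx=1&1=1
ebx=M[104]=-8
edx=1+(-8)=-7
eax=104+4=108
esi=2+1=3
cmp esi, 7  (cmp 3,7)
jl start: taken
edx=(-7)&(-8)=-8
ebx=M[108]=14
edx=(-8)+14=6
eax=108+4=112
esi=3+1=4
cmp esi, 7  (cmp 4,7)
jl start: taken
edx=6&14=6
ebx=M[112]=-3
edx=6+(-3)=3
eax=112+4=116
esi=4+1=5
cmp esi, 7  (cmp 5,7)
jl start: taken
edx=3&(-3)=1
ebx=M[116]=2
edx=1+2=3
eax=116+4=120
esi=5+1=6
cmp esi, 7  (cmp 6,7)
jl start: taken
edx=3&2=2
ebx=M[120]=7
edx=2+7=9
eax=120+4=124
esi=6+1=7
cmp esi, 7  (cmp 7,7)
jl start: not taken
mov [104], edx → M[104]=9
halt.
Total executed instructions: 48.

48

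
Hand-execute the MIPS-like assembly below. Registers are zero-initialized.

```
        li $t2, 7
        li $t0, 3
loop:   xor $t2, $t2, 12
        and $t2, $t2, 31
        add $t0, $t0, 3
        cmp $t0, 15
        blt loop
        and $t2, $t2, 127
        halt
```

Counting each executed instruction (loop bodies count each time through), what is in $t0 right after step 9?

after li $t2, 7: $t2=7
after li $t0, 3: $t0=3
after xor $t2, $t2, 12: $t2=7^12=11
after and $t2, $t2, 31: $t2=11&31=11
after add $t0, $t0, 3: $t0=3+3=6
cmp $t0, 15  (cmp 6,15)
blt loop: taken
after xor $t2, $t2, 12: $t2=11^12=7
after and $t2, $t2, 31: $t2=7&31=7
After step 9: $t0 = 6.

6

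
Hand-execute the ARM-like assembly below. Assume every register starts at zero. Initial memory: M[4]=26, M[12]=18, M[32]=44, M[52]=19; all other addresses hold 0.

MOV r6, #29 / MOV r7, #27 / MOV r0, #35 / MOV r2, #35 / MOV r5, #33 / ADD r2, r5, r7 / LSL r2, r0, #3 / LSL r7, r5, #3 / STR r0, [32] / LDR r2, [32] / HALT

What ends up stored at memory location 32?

r6=29
r7=27
r0=35
r2=35
r5=33
r2=33+27=60
r2=35<<3=280
r7=33<<3=264
STR r0, [32] → M[32]=35
r2=M[32]=35
halt.

35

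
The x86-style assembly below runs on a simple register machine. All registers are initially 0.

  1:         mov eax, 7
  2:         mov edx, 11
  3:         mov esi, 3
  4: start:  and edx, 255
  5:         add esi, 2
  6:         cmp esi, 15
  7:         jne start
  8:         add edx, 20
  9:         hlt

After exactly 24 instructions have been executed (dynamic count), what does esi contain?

eax=7
edx=11
esi=3
edx=11&255=11
esi=3+2=5
cmp esi, 15  (cmp 5,15)
jne start: taken
edx=11&255=11
esi=5+2=7
cmp esi, 15  (cmp 7,15)
jne start: taken
edx=11&255=11
esi=7+2=9
cmp esi, 15  (cmp 9,15)
jne start: taken
edx=11&255=11
esi=9+2=11
cmp esi, 15  (cmp 11,15)
jne start: taken
edx=11&255=11
esi=11+2=13
cmp esi, 15  (cmp 13,15)
jne start: taken
edx=11&255=11
After step 24: esi = 13.

13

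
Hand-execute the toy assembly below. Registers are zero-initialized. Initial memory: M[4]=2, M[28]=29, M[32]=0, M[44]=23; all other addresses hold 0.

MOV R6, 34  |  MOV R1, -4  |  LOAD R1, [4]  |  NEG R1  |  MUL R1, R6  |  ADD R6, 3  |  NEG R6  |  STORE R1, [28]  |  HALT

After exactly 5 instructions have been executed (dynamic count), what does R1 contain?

R6=34
R1=-4
R1=M[4]=2
R1=-(2)=-2
R1=(-2)*34=-68
After step 5: R1 = -68.

-68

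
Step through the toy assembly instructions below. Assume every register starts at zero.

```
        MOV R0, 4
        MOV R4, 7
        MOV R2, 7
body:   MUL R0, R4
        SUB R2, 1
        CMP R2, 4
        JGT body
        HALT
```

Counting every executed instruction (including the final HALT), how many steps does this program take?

16

MOV R0, 4 → R0=4
MOV R4, 7 → R4=7
MOV R2, 7 → R2=7
MUL R0, R4 → R0=4*7=28
SUB R2, 1 → R2=7-1=6
CMP R2, 4  (cmp 6,4)
JGT body: taken
MUL R0, R4 → R0=28*7=196
SUB R2, 1 → R2=6-1=5
CMP R2, 4  (cmp 5,4)
JGT body: taken
MUL R0, R4 → R0=196*7=1372
SUB R2, 1 → R2=5-1=4
CMP R2, 4  (cmp 4,4)
JGT body: not taken
halt.
Total executed instructions: 16.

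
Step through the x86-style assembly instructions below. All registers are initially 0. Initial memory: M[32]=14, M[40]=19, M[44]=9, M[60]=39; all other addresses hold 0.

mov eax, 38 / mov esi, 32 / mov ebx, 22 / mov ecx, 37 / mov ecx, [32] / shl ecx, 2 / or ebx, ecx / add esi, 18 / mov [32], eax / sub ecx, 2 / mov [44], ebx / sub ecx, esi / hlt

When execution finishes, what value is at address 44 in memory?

after mov eax, 38: eax=38
after mov esi, 32: esi=32
after mov ebx, 22: ebx=22
after mov ecx, 37: ecx=37
after mov ecx, [32]: ecx=M[32]=14
after shl ecx, 2: ecx=14<<2=56
after or ebx, ecx: ebx=22|56=62
after add esi, 18: esi=32+18=50
mov [32], eax → M[32]=38
after sub ecx, 2: ecx=56-2=54
mov [44], ebx → M[44]=62
after sub ecx, esi: ecx=54-50=4
halt.

62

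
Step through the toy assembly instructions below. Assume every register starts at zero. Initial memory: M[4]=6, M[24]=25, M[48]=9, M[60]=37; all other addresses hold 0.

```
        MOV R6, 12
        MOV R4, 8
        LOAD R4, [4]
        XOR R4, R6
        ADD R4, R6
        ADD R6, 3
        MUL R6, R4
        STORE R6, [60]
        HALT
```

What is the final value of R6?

after MOV R6, 12: R6=12
after MOV R4, 8: R4=8
after LOAD R4, [4]: R4=M[4]=6
after XOR R4, R6: R4=6^12=10
after ADD R4, R6: R4=10+12=22
after ADD R6, 3: R6=12+3=15
after MUL R6, R4: R6=15*22=330
STORE R6, [60] → M[60]=330
halt.

330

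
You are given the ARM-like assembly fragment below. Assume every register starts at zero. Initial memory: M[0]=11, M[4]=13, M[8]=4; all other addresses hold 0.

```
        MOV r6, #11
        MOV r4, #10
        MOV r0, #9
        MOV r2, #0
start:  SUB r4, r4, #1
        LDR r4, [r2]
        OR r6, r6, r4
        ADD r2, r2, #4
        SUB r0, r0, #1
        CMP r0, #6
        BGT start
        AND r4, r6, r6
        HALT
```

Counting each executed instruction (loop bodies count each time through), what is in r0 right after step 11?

8

r6=11
r4=10
r0=9
r2=0
r4=10-1=9
r4=M[0]=11
r6=11|11=11
r2=0+4=4
r0=9-1=8
CMP r0, #6  (cmp 8,6)
BGT start: taken
After step 11: r0 = 8.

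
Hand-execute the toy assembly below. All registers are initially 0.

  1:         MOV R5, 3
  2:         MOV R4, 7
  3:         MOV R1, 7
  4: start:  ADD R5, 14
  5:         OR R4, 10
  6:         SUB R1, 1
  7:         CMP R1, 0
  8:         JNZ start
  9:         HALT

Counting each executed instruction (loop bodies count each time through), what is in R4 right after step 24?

15

R5=3
R4=7
R1=7
R5=3+14=17
R4=7|10=15
R1=7-1=6
CMP R1, 0  (cmp 6,0)
JNZ start: taken
R5=17+14=31
R4=15|10=15
R1=6-1=5
CMP R1, 0  (cmp 5,0)
JNZ start: taken
R5=31+14=45
R4=15|10=15
R1=5-1=4
CMP R1, 0  (cmp 4,0)
JNZ start: taken
R5=45+14=59
R4=15|10=15
R1=4-1=3
CMP R1, 0  (cmp 3,0)
JNZ start: taken
R5=59+14=73
After step 24: R4 = 15.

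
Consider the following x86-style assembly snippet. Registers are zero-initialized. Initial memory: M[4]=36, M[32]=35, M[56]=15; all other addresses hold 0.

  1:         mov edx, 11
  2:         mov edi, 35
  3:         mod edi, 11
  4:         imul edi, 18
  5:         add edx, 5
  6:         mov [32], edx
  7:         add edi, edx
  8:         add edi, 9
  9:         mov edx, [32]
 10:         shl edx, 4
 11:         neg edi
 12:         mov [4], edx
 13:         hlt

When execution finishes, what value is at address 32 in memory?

mov edx, 11 → edx=11
mov edi, 35 → edi=35
mod edi, 11 → edi=35%11=2
imul edi, 18 → edi=2*18=36
add edx, 5 → edx=11+5=16
mov [32], edx → M[32]=16
add edi, edx → edi=36+16=52
add edi, 9 → edi=52+9=61
mov edx, [32] → edx=M[32]=16
shl edx, 4 → edx=16<<4=256
neg edi → edi=-(61)=-61
mov [4], edx → M[4]=256
halt.

16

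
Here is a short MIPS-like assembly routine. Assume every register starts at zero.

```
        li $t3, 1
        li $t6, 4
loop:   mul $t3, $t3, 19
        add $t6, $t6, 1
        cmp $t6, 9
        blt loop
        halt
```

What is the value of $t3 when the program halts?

2476099

after li $t3, 1: $t3=1
after li $t6, 4: $t6=4
after mul $t3, $t3, 19: $t3=1*19=19
after add $t6, $t6, 1: $t6=4+1=5
cmp $t6, 9  (cmp 5,9)
blt loop: taken
after mul $t3, $t3, 19: $t3=19*19=361
after add $t6, $t6, 1: $t6=5+1=6
cmp $t6, 9  (cmp 6,9)
blt loop: taken
after mul $t3, $t3, 19: $t3=361*19=6859
after add $t6, $t6, 1: $t6=6+1=7
cmp $t6, 9  (cmp 7,9)
blt loop: taken
after mul $t3, $t3, 19: $t3=6859*19=130321
after add $t6, $t6, 1: $t6=7+1=8
cmp $t6, 9  (cmp 8,9)
blt loop: taken
after mul $t3, $t3, 19: $t3=130321*19=2476099
after add $t6, $t6, 1: $t6=8+1=9
cmp $t6, 9  (cmp 9,9)
blt loop: not taken
halt.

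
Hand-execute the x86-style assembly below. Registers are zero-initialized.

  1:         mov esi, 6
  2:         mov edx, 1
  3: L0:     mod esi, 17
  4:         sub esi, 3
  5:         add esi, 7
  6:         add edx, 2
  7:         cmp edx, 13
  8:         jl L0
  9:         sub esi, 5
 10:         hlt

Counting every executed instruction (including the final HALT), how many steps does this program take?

40

mov esi, 6 → esi=6
mov edx, 1 → edx=1
mod esi, 17 → esi=6%17=6
sub esi, 3 → esi=6-3=3
add esi, 7 → esi=3+7=10
add edx, 2 → edx=1+2=3
cmp edx, 13  (cmp 3,13)
jl L0: taken
mod esi, 17 → esi=10%17=10
sub esi, 3 → esi=10-3=7
add esi, 7 → esi=7+7=14
add edx, 2 → edx=3+2=5
cmp edx, 13  (cmp 5,13)
jl L0: taken
mod esi, 17 → esi=14%17=14
sub esi, 3 → esi=14-3=11
add esi, 7 → esi=11+7=18
add edx, 2 → edx=5+2=7
cmp edx, 13  (cmp 7,13)
jl L0: taken
mod esi, 17 → esi=18%17=1
sub esi, 3 → esi=1-3=-2
add esi, 7 → esi=(-2)+7=5
add edx, 2 → edx=7+2=9
cmp edx, 13  (cmp 9,13)
jl L0: taken
mod esi, 17 → esi=5%17=5
sub esi, 3 → esi=5-3=2
add esi, 7 → esi=2+7=9
add edx, 2 → edx=9+2=11
cmp edx, 13  (cmp 11,13)
jl L0: taken
mod esi, 17 → esi=9%17=9
sub esi, 3 → esi=9-3=6
add esi, 7 → esi=6+7=13
add edx, 2 → edx=11+2=13
cmp edx, 13  (cmp 13,13)
jl L0: not taken
sub esi, 5 → esi=13-5=8
halt.
Total executed instructions: 40.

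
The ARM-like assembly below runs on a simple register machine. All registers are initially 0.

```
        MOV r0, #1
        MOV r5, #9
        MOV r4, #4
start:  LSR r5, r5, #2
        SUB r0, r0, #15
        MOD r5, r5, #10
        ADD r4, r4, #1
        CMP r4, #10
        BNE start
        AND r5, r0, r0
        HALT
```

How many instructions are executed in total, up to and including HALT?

r0=1
r5=9
r4=4
r5=9>>2=2
r0=1-15=-14
r5=2%10=2
r4=4+1=5
CMP r4, #10  (cmp 5,10)
BNE start: taken
r5=2>>2=0
r0=(-14)-15=-29
r5=0%10=0
r4=5+1=6
CMP r4, #10  (cmp 6,10)
BNE start: taken
r5=0>>2=0
r0=(-29)-15=-44
r5=0%10=0
r4=6+1=7
CMP r4, #10  (cmp 7,10)
BNE start: taken
r5=0>>2=0
r0=(-44)-15=-59
r5=0%10=0
r4=7+1=8
CMP r4, #10  (cmp 8,10)
BNE start: taken
r5=0>>2=0
r0=(-59)-15=-74
r5=0%10=0
r4=8+1=9
CMP r4, #10  (cmp 9,10)
BNE start: taken
r5=0>>2=0
r0=(-74)-15=-89
r5=0%10=0
r4=9+1=10
CMP r4, #10  (cmp 10,10)
BNE start: not taken
r5=(-89)&(-89)=-89
halt.
Total executed instructions: 41.

41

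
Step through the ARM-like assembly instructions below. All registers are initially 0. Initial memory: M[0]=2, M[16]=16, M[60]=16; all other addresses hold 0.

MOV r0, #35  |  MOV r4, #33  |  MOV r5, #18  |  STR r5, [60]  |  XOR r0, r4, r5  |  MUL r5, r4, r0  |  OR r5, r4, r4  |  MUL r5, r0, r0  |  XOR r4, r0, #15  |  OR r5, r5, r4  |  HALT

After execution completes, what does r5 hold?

2621

MOV r0, #35 → r0=35
MOV r4, #33 → r4=33
MOV r5, #18 → r5=18
STR r5, [60] → M[60]=18
XOR r0, r4, r5 → r0=33^18=51
MUL r5, r4, r0 → r5=33*51=1683
OR r5, r4, r4 → r5=33|33=33
MUL r5, r0, r0 → r5=51*51=2601
XOR r4, r0, #15 → r4=51^15=60
OR r5, r5, r4 → r5=2601|60=2621
halt.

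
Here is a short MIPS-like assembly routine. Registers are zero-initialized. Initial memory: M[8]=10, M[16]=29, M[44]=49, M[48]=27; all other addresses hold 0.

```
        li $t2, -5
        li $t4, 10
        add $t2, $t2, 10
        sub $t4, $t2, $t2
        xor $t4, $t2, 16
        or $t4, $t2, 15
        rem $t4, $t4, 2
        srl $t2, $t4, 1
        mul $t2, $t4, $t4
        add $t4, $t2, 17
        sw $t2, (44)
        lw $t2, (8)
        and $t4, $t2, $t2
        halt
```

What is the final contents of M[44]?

after li $t2, -5: $t2=-5
after li $t4, 10: $t4=10
after add $t2, $t2, 10: $t2=(-5)+10=5
after sub $t4, $t2, $t2: $t4=5-5=0
after xor $t4, $t2, 16: $t4=5^16=21
after or $t4, $t2, 15: $t4=5|15=15
after rem $t4, $t4, 2: $t4=15%2=1
after srl $t2, $t4, 1: $t2=1>>1=0
after mul $t2, $t4, $t4: $t2=1*1=1
after add $t4, $t2, 17: $t4=1+17=18
sw $t2, (44) → M[44]=1
after lw $t2, (8): $t2=M[8]=10
after and $t4, $t2, $t2: $t4=10&10=10
halt.

1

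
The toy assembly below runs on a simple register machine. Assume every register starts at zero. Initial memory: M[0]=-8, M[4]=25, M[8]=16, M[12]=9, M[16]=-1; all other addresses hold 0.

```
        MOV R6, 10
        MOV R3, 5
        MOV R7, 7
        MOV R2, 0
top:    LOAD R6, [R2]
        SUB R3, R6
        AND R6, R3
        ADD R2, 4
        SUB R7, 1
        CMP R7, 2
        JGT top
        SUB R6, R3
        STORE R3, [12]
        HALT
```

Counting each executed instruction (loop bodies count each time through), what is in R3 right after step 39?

after MOV R6, 10: R6=10
after MOV R3, 5: R3=5
after MOV R7, 7: R7=7
after MOV R2, 0: R2=0
after LOAD R6, [R2]: R6=M[0]=-8
after SUB R3, R6: R3=5-(-8)=13
after AND R6, R3: R6=(-8)&13=8
after ADD R2, 4: R2=0+4=4
after SUB R7, 1: R7=7-1=6
CMP R7, 2  (cmp 6,2)
JGT top: taken
after LOAD R6, [R2]: R6=M[4]=25
after SUB R3, R6: R3=13-25=-12
after AND R6, R3: R6=25&(-12)=16
after ADD R2, 4: R2=4+4=8
after SUB R7, 1: R7=6-1=5
CMP R7, 2  (cmp 5,2)
JGT top: taken
after LOAD R6, [R2]: R6=M[8]=16
after SUB R3, R6: R3=(-12)-16=-28
after AND R6, R3: R6=16&(-28)=0
after ADD R2, 4: R2=8+4=12
after SUB R7, 1: R7=5-1=4
CMP R7, 2  (cmp 4,2)
JGT top: taken
after LOAD R6, [R2]: R6=M[12]=9
after SUB R3, R6: R3=(-28)-9=-37
after AND R6, R3: R6=9&(-37)=9
after ADD R2, 4: R2=12+4=16
after SUB R7, 1: R7=4-1=3
CMP R7, 2  (cmp 3,2)
JGT top: taken
after LOAD R6, [R2]: R6=M[16]=-1
after SUB R3, R6: R3=(-37)-(-1)=-36
after AND R6, R3: R6=(-1)&(-36)=-36
after ADD R2, 4: R2=16+4=20
after SUB R7, 1: R7=3-1=2
CMP R7, 2  (cmp 2,2)
JGT top: not taken
After step 39: R3 = -36.

-36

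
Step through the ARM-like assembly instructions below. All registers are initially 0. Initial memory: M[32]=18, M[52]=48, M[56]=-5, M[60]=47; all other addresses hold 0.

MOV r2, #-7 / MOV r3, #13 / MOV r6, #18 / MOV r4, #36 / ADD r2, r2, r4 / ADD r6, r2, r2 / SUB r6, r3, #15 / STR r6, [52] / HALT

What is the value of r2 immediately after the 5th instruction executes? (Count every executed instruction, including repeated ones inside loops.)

29

after MOV r2, #-7: r2=-7
after MOV r3, #13: r3=13
after MOV r6, #18: r6=18
after MOV r4, #36: r4=36
after ADD r2, r2, r4: r2=(-7)+36=29
After step 5: r2 = 29.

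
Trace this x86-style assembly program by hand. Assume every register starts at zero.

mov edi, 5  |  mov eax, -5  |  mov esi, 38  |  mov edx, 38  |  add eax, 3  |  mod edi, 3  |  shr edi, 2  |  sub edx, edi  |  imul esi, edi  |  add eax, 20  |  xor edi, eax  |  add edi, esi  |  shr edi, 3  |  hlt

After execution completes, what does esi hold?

0

mov edi, 5 → edi=5
mov eax, -5 → eax=-5
mov esi, 38 → esi=38
mov edx, 38 → edx=38
add eax, 3 → eax=(-5)+3=-2
mod edi, 3 → edi=5%3=2
shr edi, 2 → edi=2>>2=0
sub edx, edi → edx=38-0=38
imul esi, edi → esi=38*0=0
add eax, 20 → eax=(-2)+20=18
xor edi, eax → edi=0^18=18
add edi, esi → edi=18+0=18
shr edi, 3 → edi=18>>3=2
halt.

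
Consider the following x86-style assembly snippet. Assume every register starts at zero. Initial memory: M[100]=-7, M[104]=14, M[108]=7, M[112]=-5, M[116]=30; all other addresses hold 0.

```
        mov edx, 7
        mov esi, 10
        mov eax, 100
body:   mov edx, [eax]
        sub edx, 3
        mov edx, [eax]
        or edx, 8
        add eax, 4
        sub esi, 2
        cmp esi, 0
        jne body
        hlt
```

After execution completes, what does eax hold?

mov edx, 7 → edx=7
mov esi, 10 → esi=10
mov eax, 100 → eax=100
mov edx, [eax] → edx=M[100]=-7
sub edx, 3 → edx=(-7)-3=-10
mov edx, [eax] → edx=M[100]=-7
or edx, 8 → edx=(-7)|8=-7
add eax, 4 → eax=100+4=104
sub esi, 2 → esi=10-2=8
cmp esi, 0  (cmp 8,0)
jne body: taken
mov edx, [eax] → edx=M[104]=14
sub edx, 3 → edx=14-3=11
mov edx, [eax] → edx=M[104]=14
or edx, 8 → edx=14|8=14
add eax, 4 → eax=104+4=108
sub esi, 2 → esi=8-2=6
cmp esi, 0  (cmp 6,0)
jne body: taken
mov edx, [eax] → edx=M[108]=7
sub edx, 3 → edx=7-3=4
mov edx, [eax] → edx=M[108]=7
or edx, 8 → edx=7|8=15
add eax, 4 → eax=108+4=112
sub esi, 2 → esi=6-2=4
cmp esi, 0  (cmp 4,0)
jne body: taken
mov edx, [eax] → edx=M[112]=-5
sub edx, 3 → edx=(-5)-3=-8
mov edx, [eax] → edx=M[112]=-5
or edx, 8 → edx=(-5)|8=-5
add eax, 4 → eax=112+4=116
sub esi, 2 → esi=4-2=2
cmp esi, 0  (cmp 2,0)
jne body: taken
mov edx, [eax] → edx=M[116]=30
sub edx, 3 → edx=30-3=27
mov edx, [eax] → edx=M[116]=30
or edx, 8 → edx=30|8=30
add eax, 4 → eax=116+4=120
sub esi, 2 → esi=2-2=0
cmp esi, 0  (cmp 0,0)
jne body: not taken
halt.

120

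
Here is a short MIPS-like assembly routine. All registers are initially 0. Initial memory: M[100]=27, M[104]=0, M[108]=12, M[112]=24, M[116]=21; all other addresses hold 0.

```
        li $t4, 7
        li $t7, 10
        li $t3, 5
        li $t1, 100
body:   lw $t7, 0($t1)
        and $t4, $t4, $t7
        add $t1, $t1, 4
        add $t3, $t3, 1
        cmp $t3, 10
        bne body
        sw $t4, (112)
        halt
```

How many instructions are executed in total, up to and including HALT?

36

after li $t4, 7: $t4=7
after li $t7, 10: $t7=10
after li $t3, 5: $t3=5
after li $t1, 100: $t1=100
after lw $t7, 0($t1): $t7=M[100]=27
after and $t4, $t4, $t7: $t4=7&27=3
after add $t1, $t1, 4: $t1=100+4=104
after add $t3, $t3, 1: $t3=5+1=6
cmp $t3, 10  (cmp 6,10)
bne body: taken
after lw $t7, 0($t1): $t7=M[104]=0
after and $t4, $t4, $t7: $t4=3&0=0
after add $t1, $t1, 4: $t1=104+4=108
after add $t3, $t3, 1: $t3=6+1=7
cmp $t3, 10  (cmp 7,10)
bne body: taken
after lw $t7, 0($t1): $t7=M[108]=12
after and $t4, $t4, $t7: $t4=0&12=0
after add $t1, $t1, 4: $t1=108+4=112
after add $t3, $t3, 1: $t3=7+1=8
cmp $t3, 10  (cmp 8,10)
bne body: taken
after lw $t7, 0($t1): $t7=M[112]=24
after and $t4, $t4, $t7: $t4=0&24=0
after add $t1, $t1, 4: $t1=112+4=116
after add $t3, $t3, 1: $t3=8+1=9
cmp $t3, 10  (cmp 9,10)
bne body: taken
after lw $t7, 0($t1): $t7=M[116]=21
after and $t4, $t4, $t7: $t4=0&21=0
after add $t1, $t1, 4: $t1=116+4=120
after add $t3, $t3, 1: $t3=9+1=10
cmp $t3, 10  (cmp 10,10)
bne body: not taken
sw $t4, (112) → M[112]=0
halt.
Total executed instructions: 36.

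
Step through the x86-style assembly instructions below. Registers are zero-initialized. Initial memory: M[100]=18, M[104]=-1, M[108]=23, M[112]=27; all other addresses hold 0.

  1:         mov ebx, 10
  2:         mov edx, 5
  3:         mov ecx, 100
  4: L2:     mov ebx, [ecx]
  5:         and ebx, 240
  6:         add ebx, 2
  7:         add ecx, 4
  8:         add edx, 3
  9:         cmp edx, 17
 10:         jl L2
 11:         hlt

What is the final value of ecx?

after mov ebx, 10: ebx=10
after mov edx, 5: edx=5
after mov ecx, 100: ecx=100
after mov ebx, [ecx]: ebx=M[100]=18
after and ebx, 240: ebx=18&240=16
after add ebx, 2: ebx=16+2=18
after add ecx, 4: ecx=100+4=104
after add edx, 3: edx=5+3=8
cmp edx, 17  (cmp 8,17)
jl L2: taken
after mov ebx, [ecx]: ebx=M[104]=-1
after and ebx, 240: ebx=(-1)&240=240
after add ebx, 2: ebx=240+2=242
after add ecx, 4: ecx=104+4=108
after add edx, 3: edx=8+3=11
cmp edx, 17  (cmp 11,17)
jl L2: taken
after mov ebx, [ecx]: ebx=M[108]=23
after and ebx, 240: ebx=23&240=16
after add ebx, 2: ebx=16+2=18
after add ecx, 4: ecx=108+4=112
after add edx, 3: edx=11+3=14
cmp edx, 17  (cmp 14,17)
jl L2: taken
after mov ebx, [ecx]: ebx=M[112]=27
after and ebx, 240: ebx=27&240=16
after add ebx, 2: ebx=16+2=18
after add ecx, 4: ecx=112+4=116
after add edx, 3: edx=14+3=17
cmp edx, 17  (cmp 17,17)
jl L2: not taken
halt.

116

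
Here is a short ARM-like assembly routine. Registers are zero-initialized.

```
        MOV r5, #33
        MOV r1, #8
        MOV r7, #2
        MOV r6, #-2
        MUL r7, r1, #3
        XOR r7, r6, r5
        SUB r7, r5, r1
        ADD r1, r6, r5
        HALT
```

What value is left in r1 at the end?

MOV r5, #33 → r5=33
MOV r1, #8 → r1=8
MOV r7, #2 → r7=2
MOV r6, #-2 → r6=-2
MUL r7, r1, #3 → r7=8*3=24
XOR r7, r6, r5 → r7=(-2)^33=-33
SUB r7, r5, r1 → r7=33-8=25
ADD r1, r6, r5 → r1=(-2)+33=31
halt.

31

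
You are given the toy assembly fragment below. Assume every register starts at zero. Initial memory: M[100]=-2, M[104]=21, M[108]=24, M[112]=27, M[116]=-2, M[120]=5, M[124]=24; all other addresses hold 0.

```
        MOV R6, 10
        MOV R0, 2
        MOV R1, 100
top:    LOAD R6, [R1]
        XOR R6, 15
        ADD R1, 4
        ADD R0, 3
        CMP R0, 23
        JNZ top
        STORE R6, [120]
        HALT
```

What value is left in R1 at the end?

128

R6=10
R0=2
R1=100
R6=M[100]=-2
R6=(-2)^15=-15
R1=100+4=104
R0=2+3=5
CMP R0, 23  (cmp 5,23)
JNZ top: taken
R6=M[104]=21
R6=21^15=26
R1=104+4=108
R0=5+3=8
CMP R0, 23  (cmp 8,23)
JNZ top: taken
R6=M[108]=24
R6=24^15=23
R1=108+4=112
R0=8+3=11
CMP R0, 23  (cmp 11,23)
JNZ top: taken
R6=M[112]=27
R6=27^15=20
R1=112+4=116
R0=11+3=14
CMP R0, 23  (cmp 14,23)
JNZ top: taken
R6=M[116]=-2
R6=(-2)^15=-15
R1=116+4=120
R0=14+3=17
CMP R0, 23  (cmp 17,23)
JNZ top: taken
R6=M[120]=5
R6=5^15=10
R1=120+4=124
R0=17+3=20
CMP R0, 23  (cmp 20,23)
JNZ top: taken
R6=M[124]=24
R6=24^15=23
R1=124+4=128
R0=20+3=23
CMP R0, 23  (cmp 23,23)
JNZ top: not taken
STORE R6, [120] → M[120]=23
halt.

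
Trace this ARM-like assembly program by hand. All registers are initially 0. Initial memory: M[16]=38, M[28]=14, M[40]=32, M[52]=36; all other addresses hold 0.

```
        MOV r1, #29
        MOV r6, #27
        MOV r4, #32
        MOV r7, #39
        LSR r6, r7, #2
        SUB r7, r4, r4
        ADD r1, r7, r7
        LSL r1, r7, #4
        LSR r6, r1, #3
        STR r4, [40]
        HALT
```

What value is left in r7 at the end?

r1=29
r6=27
r4=32
r7=39
r6=39>>2=9
r7=32-32=0
r1=0+0=0
r1=0<<4=0
r6=0>>3=0
STR r4, [40] → M[40]=32
halt.

0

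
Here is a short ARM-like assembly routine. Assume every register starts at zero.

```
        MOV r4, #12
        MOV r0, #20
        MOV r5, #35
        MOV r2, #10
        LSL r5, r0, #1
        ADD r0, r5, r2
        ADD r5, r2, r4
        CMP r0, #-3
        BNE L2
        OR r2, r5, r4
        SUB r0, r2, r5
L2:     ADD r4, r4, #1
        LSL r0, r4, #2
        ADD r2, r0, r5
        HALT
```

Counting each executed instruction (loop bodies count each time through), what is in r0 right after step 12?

52

after MOV r4, #12: r4=12
after MOV r0, #20: r0=20
after MOV r5, #35: r5=35
after MOV r2, #10: r2=10
after LSL r5, r0, #1: r5=20<<1=40
after ADD r0, r5, r2: r0=40+10=50
after ADD r5, r2, r4: r5=10+12=22
CMP r0, #-3  (cmp 50,-3)
BNE L2: taken
after ADD r4, r4, #1: r4=12+1=13
after LSL r0, r4, #2: r0=13<<2=52
after ADD r2, r0, r5: r2=52+22=74
After step 12: r0 = 52.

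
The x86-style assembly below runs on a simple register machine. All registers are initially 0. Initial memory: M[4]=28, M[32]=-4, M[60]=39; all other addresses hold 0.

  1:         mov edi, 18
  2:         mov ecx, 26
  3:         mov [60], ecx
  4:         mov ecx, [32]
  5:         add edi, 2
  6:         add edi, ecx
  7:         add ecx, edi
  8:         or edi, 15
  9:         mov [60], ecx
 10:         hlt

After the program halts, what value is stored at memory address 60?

after mov edi, 18: edi=18
after mov ecx, 26: ecx=26
mov [60], ecx → M[60]=26
after mov ecx, [32]: ecx=M[32]=-4
after add edi, 2: edi=18+2=20
after add edi, ecx: edi=20+(-4)=16
after add ecx, edi: ecx=(-4)+16=12
after or edi, 15: edi=16|15=31
mov [60], ecx → M[60]=12
halt.

12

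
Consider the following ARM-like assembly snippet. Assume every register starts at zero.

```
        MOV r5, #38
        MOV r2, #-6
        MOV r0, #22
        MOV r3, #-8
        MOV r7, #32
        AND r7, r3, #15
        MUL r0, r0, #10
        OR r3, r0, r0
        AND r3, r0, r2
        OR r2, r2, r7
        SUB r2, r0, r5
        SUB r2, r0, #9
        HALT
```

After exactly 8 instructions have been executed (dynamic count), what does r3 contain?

220

MOV r5, #38 → r5=38
MOV r2, #-6 → r2=-6
MOV r0, #22 → r0=22
MOV r3, #-8 → r3=-8
MOV r7, #32 → r7=32
AND r7, r3, #15 → r7=(-8)&15=8
MUL r0, r0, #10 → r0=22*10=220
OR r3, r0, r0 → r3=220|220=220
After step 8: r3 = 220.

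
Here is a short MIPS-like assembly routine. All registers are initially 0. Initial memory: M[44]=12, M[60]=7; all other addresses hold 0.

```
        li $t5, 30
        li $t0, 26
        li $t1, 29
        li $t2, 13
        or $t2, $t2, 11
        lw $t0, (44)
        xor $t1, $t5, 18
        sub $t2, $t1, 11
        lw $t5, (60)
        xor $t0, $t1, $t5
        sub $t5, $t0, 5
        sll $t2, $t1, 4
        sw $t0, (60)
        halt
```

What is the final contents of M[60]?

li $t5, 30 → $t5=30
li $t0, 26 → $t0=26
li $t1, 29 → $t1=29
li $t2, 13 → $t2=13
or $t2, $t2, 11 → $t2=13|11=15
lw $t0, (44) → $t0=M[44]=12
xor $t1, $t5, 18 → $t1=30^18=12
sub $t2, $t1, 11 → $t2=12-11=1
lw $t5, (60) → $t5=M[60]=7
xor $t0, $t1, $t5 → $t0=12^7=11
sub $t5, $t0, 5 → $t5=11-5=6
sll $t2, $t1, 4 → $t2=12<<4=192
sw $t0, (60) → M[60]=11
halt.

11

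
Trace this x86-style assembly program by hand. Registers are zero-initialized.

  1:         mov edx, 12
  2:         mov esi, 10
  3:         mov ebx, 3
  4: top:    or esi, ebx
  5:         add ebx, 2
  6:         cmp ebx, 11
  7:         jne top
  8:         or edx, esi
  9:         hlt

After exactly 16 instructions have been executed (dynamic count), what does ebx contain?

9

after mov edx, 12: edx=12
after mov esi, 10: esi=10
after mov ebx, 3: ebx=3
after or esi, ebx: esi=10|3=11
after add ebx, 2: ebx=3+2=5
cmp ebx, 11  (cmp 5,11)
jne top: taken
after or esi, ebx: esi=11|5=15
after add ebx, 2: ebx=5+2=7
cmp ebx, 11  (cmp 7,11)
jne top: taken
after or esi, ebx: esi=15|7=15
after add ebx, 2: ebx=7+2=9
cmp ebx, 11  (cmp 9,11)
jne top: taken
after or esi, ebx: esi=15|9=15
After step 16: ebx = 9.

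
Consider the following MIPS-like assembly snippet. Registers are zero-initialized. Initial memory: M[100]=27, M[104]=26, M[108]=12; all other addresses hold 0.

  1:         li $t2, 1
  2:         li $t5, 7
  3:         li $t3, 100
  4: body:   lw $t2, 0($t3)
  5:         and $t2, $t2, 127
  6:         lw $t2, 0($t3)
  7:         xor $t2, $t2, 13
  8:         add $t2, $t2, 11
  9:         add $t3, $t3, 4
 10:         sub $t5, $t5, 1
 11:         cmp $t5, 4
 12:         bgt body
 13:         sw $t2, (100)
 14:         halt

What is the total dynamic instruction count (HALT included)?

$t2=1
$t5=7
$t3=100
$t2=M[100]=27
$t2=27&127=27
$t2=M[100]=27
$t2=27^13=22
$t2=22+11=33
$t3=100+4=104
$t5=7-1=6
cmp $t5, 4  (cmp 6,4)
bgt body: taken
$t2=M[104]=26
$t2=26&127=26
$t2=M[104]=26
$t2=26^13=23
$t2=23+11=34
$t3=104+4=108
$t5=6-1=5
cmp $t5, 4  (cmp 5,4)
bgt body: taken
$t2=M[108]=12
$t2=12&127=12
$t2=M[108]=12
$t2=12^13=1
$t2=1+11=12
$t3=108+4=112
$t5=5-1=4
cmp $t5, 4  (cmp 4,4)
bgt body: not taken
sw $t2, (100) → M[100]=12
halt.
Total executed instructions: 32.

32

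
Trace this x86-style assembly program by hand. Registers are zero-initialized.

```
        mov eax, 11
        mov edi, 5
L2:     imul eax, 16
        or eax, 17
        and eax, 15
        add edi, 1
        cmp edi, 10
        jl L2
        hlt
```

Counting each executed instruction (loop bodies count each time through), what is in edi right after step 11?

6

mov eax, 11 → eax=11
mov edi, 5 → edi=5
imul eax, 16 → eax=11*16=176
or eax, 17 → eax=176|17=177
and eax, 15 → eax=177&15=1
add edi, 1 → edi=5+1=6
cmp edi, 10  (cmp 6,10)
jl L2: taken
imul eax, 16 → eax=1*16=16
or eax, 17 → eax=16|17=17
and eax, 15 → eax=17&15=1
After step 11: edi = 6.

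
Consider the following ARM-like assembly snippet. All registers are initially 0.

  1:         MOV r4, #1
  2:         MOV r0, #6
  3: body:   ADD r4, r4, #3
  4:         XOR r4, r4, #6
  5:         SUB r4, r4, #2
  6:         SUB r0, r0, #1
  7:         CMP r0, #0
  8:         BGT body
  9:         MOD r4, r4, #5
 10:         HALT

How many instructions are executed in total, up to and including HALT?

r4=1
r0=6
r4=1+3=4
r4=4^6=2
r4=2-2=0
r0=6-1=5
CMP r0, #0  (cmp 5,0)
BGT body: taken
r4=0+3=3
r4=3^6=5
r4=5-2=3
r0=5-1=4
CMP r0, #0  (cmp 4,0)
BGT body: taken
r4=3+3=6
r4=6^6=0
r4=0-2=-2
r0=4-1=3
CMP r0, #0  (cmp 3,0)
BGT body: taken
r4=(-2)+3=1
r4=1^6=7
r4=7-2=5
r0=3-1=2
CMP r0, #0  (cmp 2,0)
BGT body: taken
r4=5+3=8
r4=8^6=14
r4=14-2=12
r0=2-1=1
CMP r0, #0  (cmp 1,0)
BGT body: taken
r4=12+3=15
r4=15^6=9
r4=9-2=7
r0=1-1=0
CMP r0, #0  (cmp 0,0)
BGT body: not taken
r4=7%5=2
halt.
Total executed instructions: 40.

40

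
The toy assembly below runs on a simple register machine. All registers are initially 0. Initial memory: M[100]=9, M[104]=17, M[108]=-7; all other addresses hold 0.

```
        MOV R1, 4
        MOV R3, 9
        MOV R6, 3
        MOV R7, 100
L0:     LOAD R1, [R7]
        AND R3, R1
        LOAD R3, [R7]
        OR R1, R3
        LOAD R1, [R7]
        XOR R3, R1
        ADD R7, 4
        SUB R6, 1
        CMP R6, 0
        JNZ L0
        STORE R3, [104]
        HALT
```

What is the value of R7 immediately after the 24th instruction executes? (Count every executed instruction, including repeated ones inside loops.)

R1=4
R3=9
R6=3
R7=100
R1=M[100]=9
R3=9&9=9
R3=M[100]=9
R1=9|9=9
R1=M[100]=9
R3=9^9=0
R7=100+4=104
R6=3-1=2
CMP R6, 0  (cmp 2,0)
JNZ L0: taken
R1=M[104]=17
R3=0&17=0
R3=M[104]=17
R1=17|17=17
R1=M[104]=17
R3=17^17=0
R7=104+4=108
R6=2-1=1
CMP R6, 0  (cmp 1,0)
JNZ L0: taken
After step 24: R7 = 108.

108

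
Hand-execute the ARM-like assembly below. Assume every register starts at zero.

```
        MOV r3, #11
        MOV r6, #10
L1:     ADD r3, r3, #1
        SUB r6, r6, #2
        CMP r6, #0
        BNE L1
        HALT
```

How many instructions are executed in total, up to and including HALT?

23

r3=11
r6=10
r3=11+1=12
r6=10-2=8
CMP r6, #0  (cmp 8,0)
BNE L1: taken
r3=12+1=13
r6=8-2=6
CMP r6, #0  (cmp 6,0)
BNE L1: taken
r3=13+1=14
r6=6-2=4
CMP r6, #0  (cmp 4,0)
BNE L1: taken
r3=14+1=15
r6=4-2=2
CMP r6, #0  (cmp 2,0)
BNE L1: taken
r3=15+1=16
r6=2-2=0
CMP r6, #0  (cmp 0,0)
BNE L1: not taken
halt.
Total executed instructions: 23.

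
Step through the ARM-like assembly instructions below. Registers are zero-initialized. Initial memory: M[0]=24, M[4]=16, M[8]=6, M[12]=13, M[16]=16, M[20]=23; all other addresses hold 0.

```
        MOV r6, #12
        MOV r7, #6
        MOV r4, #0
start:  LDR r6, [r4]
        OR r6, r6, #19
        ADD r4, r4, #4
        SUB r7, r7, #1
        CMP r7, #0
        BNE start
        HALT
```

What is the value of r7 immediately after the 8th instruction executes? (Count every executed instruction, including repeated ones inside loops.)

r6=12
r7=6
r4=0
r6=M[0]=24
r6=24|19=27
r4=0+4=4
r7=6-1=5
CMP r7, #0  (cmp 5,0)
After step 8: r7 = 5.

5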